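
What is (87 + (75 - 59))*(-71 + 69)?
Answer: -206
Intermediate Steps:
(87 + (75 - 59))*(-71 + 69) = (87 + 16)*(-2) = 103*(-2) = -206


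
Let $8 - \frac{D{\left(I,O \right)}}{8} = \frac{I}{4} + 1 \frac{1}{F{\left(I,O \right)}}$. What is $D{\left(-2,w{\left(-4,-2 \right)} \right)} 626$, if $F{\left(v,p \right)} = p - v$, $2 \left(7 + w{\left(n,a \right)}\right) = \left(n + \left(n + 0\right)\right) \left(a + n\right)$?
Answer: $\frac{803784}{19} \approx 42304.0$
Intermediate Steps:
$w{\left(n,a \right)} = -7 + n \left(a + n\right)$ ($w{\left(n,a \right)} = -7 + \frac{\left(n + \left(n + 0\right)\right) \left(a + n\right)}{2} = -7 + \frac{\left(n + n\right) \left(a + n\right)}{2} = -7 + \frac{2 n \left(a + n\right)}{2} = -7 + n \left(a + n\right)$)
$D{\left(I,O \right)} = 64 - \frac{8}{O - I} - 2 I$ ($D{\left(I,O \right)} = 64 - 8 \left(\frac{I}{4} + 1 \frac{1}{O - I}\right) = 64 - 8 \left(I \frac{1}{4} + \frac{1}{O - I}\right) = 64 - 8 \left(\frac{I}{4} + \frac{1}{O - I}\right) = 64 - 8 \left(\frac{1}{O - I} + \frac{I}{4}\right) = 64 - \left(2 I + \frac{8}{O - I}\right) = 64 - \frac{8}{O - I} - 2 I$)
$D{\left(-2,w{\left(-4,-2 \right)} \right)} 626 = \frac{2 \left(4 + \left(32 - -2\right) \left(-2 - \left(-7 + \left(-4\right)^{2} - -8\right)\right)\right)}{-2 - \left(-7 + \left(-4\right)^{2} - -8\right)} 626 = \frac{2 \left(4 + \left(32 + 2\right) \left(-2 - \left(-7 + 16 + 8\right)\right)\right)}{-2 - \left(-7 + 16 + 8\right)} 626 = \frac{2 \left(4 + 34 \left(-2 - 17\right)\right)}{-2 - 17} \cdot 626 = \frac{2 \left(4 + 34 \left(-19\right)\right)}{-19} \cdot 626 = 2 \left(- \frac{1}{19}\right) \left(4 - 646\right) 626 = 2 \left(- \frac{1}{19}\right) \left(-642\right) 626 = \frac{1284}{19} \cdot 626 = \frac{803784}{19}$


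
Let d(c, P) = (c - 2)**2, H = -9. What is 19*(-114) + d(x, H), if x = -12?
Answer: -1970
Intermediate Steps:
d(c, P) = (-2 + c)**2
19*(-114) + d(x, H) = 19*(-114) + (-2 - 12)**2 = -2166 + (-14)**2 = -2166 + 196 = -1970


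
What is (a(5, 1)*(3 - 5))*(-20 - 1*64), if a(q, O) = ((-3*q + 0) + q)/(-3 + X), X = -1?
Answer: 420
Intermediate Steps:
a(q, O) = q/2 (a(q, O) = ((-3*q + 0) + q)/(-3 - 1) = (-3*q + q)/(-4) = -2*q*(-¼) = q/2)
(a(5, 1)*(3 - 5))*(-20 - 1*64) = (((½)*5)*(3 - 5))*(-20 - 1*64) = ((5/2)*(-2))*(-20 - 64) = -5*(-84) = 420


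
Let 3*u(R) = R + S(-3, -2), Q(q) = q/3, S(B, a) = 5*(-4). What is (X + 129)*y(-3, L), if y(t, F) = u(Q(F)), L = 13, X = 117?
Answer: -3854/3 ≈ -1284.7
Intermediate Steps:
S(B, a) = -20
Q(q) = q/3 (Q(q) = q*(⅓) = q/3)
u(R) = -20/3 + R/3 (u(R) = (R - 20)/3 = (-20 + R)/3 = -20/3 + R/3)
y(t, F) = -20/3 + F/9 (y(t, F) = -20/3 + (F/3)/3 = -20/3 + F/9)
(X + 129)*y(-3, L) = (117 + 129)*(-20/3 + (⅑)*13) = 246*(-20/3 + 13/9) = 246*(-47/9) = -3854/3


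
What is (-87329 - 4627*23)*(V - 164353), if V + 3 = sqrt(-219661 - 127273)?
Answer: 31843975000 - 193750*I*sqrt(346934) ≈ 3.1844e+10 - 1.1412e+8*I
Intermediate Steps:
V = -3 + I*sqrt(346934) (V = -3 + sqrt(-219661 - 127273) = -3 + sqrt(-346934) = -3 + I*sqrt(346934) ≈ -3.0 + 589.01*I)
(-87329 - 4627*23)*(V - 164353) = (-87329 - 4627*23)*((-3 + I*sqrt(346934)) - 164353) = (-87329 - 106421)*(-164356 + I*sqrt(346934)) = -193750*(-164356 + I*sqrt(346934)) = 31843975000 - 193750*I*sqrt(346934)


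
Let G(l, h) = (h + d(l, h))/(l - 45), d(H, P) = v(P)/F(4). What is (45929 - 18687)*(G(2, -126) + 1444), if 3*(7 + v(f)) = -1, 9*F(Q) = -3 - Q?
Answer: 11862801320/301 ≈ 3.9411e+7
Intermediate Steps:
F(Q) = -1/3 - Q/9 (F(Q) = (-3 - Q)/9 = -1/3 - Q/9)
v(f) = -22/3 (v(f) = -7 + (1/3)*(-1) = -7 - 1/3 = -22/3)
d(H, P) = 66/7 (d(H, P) = -22/(3*(-1/3 - 1/9*4)) = -22/(3*(-1/3 - 4/9)) = -22/(3*(-7/9)) = -22/3*(-9/7) = 66/7)
G(l, h) = (66/7 + h)/(-45 + l) (G(l, h) = (h + 66/7)/(l - 45) = (66/7 + h)/(-45 + l))
(45929 - 18687)*(G(2, -126) + 1444) = (45929 - 18687)*((66/7 - 126)/(-45 + 2) + 1444) = 27242*(-816/7/(-43) + 1444) = 27242*(-1/43*(-816/7) + 1444) = 27242*(816/301 + 1444) = 27242*(435460/301) = 11862801320/301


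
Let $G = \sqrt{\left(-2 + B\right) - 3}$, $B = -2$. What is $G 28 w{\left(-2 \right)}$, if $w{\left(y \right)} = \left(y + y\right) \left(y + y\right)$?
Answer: $448 i \sqrt{7} \approx 1185.3 i$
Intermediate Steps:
$w{\left(y \right)} = 4 y^{2}$ ($w{\left(y \right)} = 2 y 2 y = 4 y^{2}$)
$G = i \sqrt{7}$ ($G = \sqrt{\left(-2 - 2\right) - 3} = \sqrt{-4 - 3} = \sqrt{-7} = i \sqrt{7} \approx 2.6458 i$)
$G 28 w{\left(-2 \right)} = i \sqrt{7} \cdot 28 \cdot 4 \left(-2\right)^{2} = 28 i \sqrt{7} \cdot 4 \cdot 4 = 28 i \sqrt{7} \cdot 16 = 448 i \sqrt{7}$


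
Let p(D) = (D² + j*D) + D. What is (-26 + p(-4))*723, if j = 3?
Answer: -18798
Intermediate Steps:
p(D) = D² + 4*D (p(D) = (D² + 3*D) + D = D² + 4*D)
(-26 + p(-4))*723 = (-26 - 4*(4 - 4))*723 = (-26 - 4*0)*723 = (-26 + 0)*723 = -26*723 = -18798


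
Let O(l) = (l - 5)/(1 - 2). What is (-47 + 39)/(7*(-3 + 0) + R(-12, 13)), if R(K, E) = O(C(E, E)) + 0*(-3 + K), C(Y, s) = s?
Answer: 8/29 ≈ 0.27586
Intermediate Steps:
O(l) = 5 - l (O(l) = (-5 + l)/(-1) = (-5 + l)*(-1) = 5 - l)
R(K, E) = 5 - E (R(K, E) = (5 - E) + 0*(-3 + K) = (5 - E) + 0 = 5 - E)
(-47 + 39)/(7*(-3 + 0) + R(-12, 13)) = (-47 + 39)/(7*(-3 + 0) + (5 - 1*13)) = -8/(7*(-3) + (5 - 13)) = -8/(-21 - 8) = -8/(-29) = -8*(-1/29) = 8/29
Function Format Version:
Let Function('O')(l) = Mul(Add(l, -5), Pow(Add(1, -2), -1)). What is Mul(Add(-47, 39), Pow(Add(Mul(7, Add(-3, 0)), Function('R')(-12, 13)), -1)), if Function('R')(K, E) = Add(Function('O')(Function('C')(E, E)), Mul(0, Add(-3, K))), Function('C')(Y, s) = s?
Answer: Rational(8, 29) ≈ 0.27586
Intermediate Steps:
Function('O')(l) = Add(5, Mul(-1, l)) (Function('O')(l) = Mul(Add(-5, l), Pow(-1, -1)) = Mul(Add(-5, l), -1) = Add(5, Mul(-1, l)))
Function('R')(K, E) = Add(5, Mul(-1, E)) (Function('R')(K, E) = Add(Add(5, Mul(-1, E)), Mul(0, Add(-3, K))) = Add(Add(5, Mul(-1, E)), 0) = Add(5, Mul(-1, E)))
Mul(Add(-47, 39), Pow(Add(Mul(7, Add(-3, 0)), Function('R')(-12, 13)), -1)) = Mul(Add(-47, 39), Pow(Add(Mul(7, Add(-3, 0)), Add(5, Mul(-1, 13))), -1)) = Mul(-8, Pow(Add(Mul(7, -3), Add(5, -13)), -1)) = Mul(-8, Pow(Add(-21, -8), -1)) = Mul(-8, Pow(-29, -1)) = Mul(-8, Rational(-1, 29)) = Rational(8, 29)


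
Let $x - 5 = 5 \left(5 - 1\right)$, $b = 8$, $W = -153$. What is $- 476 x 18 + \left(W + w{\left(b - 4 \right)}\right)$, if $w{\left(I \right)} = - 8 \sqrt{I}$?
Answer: $-214369$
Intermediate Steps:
$x = 25$ ($x = 5 + 5 \left(5 - 1\right) = 5 + 5 \cdot 4 = 5 + 20 = 25$)
$- 476 x 18 + \left(W + w{\left(b - 4 \right)}\right) = - 476 \cdot 25 \cdot 18 - \left(153 + 8 \sqrt{8 - 4}\right) = \left(-476\right) 450 - \left(153 + 8 \sqrt{4}\right) = -214200 - 169 = -214369$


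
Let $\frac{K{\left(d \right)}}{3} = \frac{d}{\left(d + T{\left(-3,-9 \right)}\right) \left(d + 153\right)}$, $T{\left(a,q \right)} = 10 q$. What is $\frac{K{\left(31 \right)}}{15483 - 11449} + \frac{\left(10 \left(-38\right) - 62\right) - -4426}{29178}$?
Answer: $\frac{29078168797}{212965864752} \approx 0.13654$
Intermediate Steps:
$K{\left(d \right)} = \frac{3 d}{\left(-90 + d\right) \left(153 + d\right)}$ ($K{\left(d \right)} = 3 \frac{d}{\left(d + 10 \left(-9\right)\right) \left(d + 153\right)} = 3 \frac{d}{\left(d - 90\right) \left(153 + d\right)} = 3 \frac{d}{\left(-90 + d\right) \left(153 + d\right)} = \frac{3 d}{\left(-90 + d\right) \left(153 + d\right)}$)
$\frac{K{\left(31 \right)}}{15483 - 11449} + \frac{\left(10 \left(-38\right) - 62\right) - -4426}{29178} = \frac{3 \cdot 31 \frac{1}{-13770 + 31^{2} + 63 \cdot 31}}{15483 - 11449} + \frac{\left(10 \left(-38\right) - 62\right) - -4426}{29178} = \frac{3 \cdot 31 \frac{1}{-13770 + 961 + 1953}}{4034} + \left(\left(-380 - 62\right) + 4426\right) \frac{1}{29178} = 3 \cdot 31 \frac{1}{-10856} \cdot \frac{1}{4034} + \left(-442 + 4426\right) \frac{1}{29178} = 3 \cdot 31 \left(- \frac{1}{10856}\right) \frac{1}{4034} + 3984 \cdot \frac{1}{29178} = \left(- \frac{93}{10856}\right) \frac{1}{4034} + \frac{664}{4863} = - \frac{93}{43793104} + \frac{664}{4863} = \frac{29078168797}{212965864752}$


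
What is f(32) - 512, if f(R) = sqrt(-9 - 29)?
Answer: -512 + I*sqrt(38) ≈ -512.0 + 6.1644*I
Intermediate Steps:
f(R) = I*sqrt(38) (f(R) = sqrt(-38) = I*sqrt(38))
f(32) - 512 = I*sqrt(38) - 512 = -512 + I*sqrt(38)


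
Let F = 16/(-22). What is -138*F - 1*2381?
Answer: -25087/11 ≈ -2280.6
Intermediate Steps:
F = -8/11 (F = 16*(-1/22) = -8/11 ≈ -0.72727)
-138*F - 1*2381 = -138*(-8/11) - 1*2381 = 1104/11 - 2381 = -25087/11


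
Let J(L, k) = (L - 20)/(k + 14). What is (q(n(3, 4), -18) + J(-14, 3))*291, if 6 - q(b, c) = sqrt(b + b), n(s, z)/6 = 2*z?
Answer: 1164 - 1164*sqrt(6) ≈ -1687.2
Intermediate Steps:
n(s, z) = 12*z (n(s, z) = 6*(2*z) = 12*z)
J(L, k) = (-20 + L)/(14 + k)
q(b, c) = 6 - sqrt(2)*sqrt(b) (q(b, c) = 6 - sqrt(b + b) = 6 - sqrt(2*b) = 6 - sqrt(2)*sqrt(b))
(q(n(3, 4), -18) + J(-14, 3))*291 = ((6 - sqrt(2)*sqrt(12*4)) + (-20 - 14)/(14 + 3))*291 = ((6 - sqrt(2)*sqrt(48)) - 34/17)*291 = ((6 - sqrt(2)*4*sqrt(3)) + (1/17)*(-34))*291 = ((6 - 4*sqrt(6)) - 2)*291 = (4 - 4*sqrt(6))*291 = 1164 - 1164*sqrt(6)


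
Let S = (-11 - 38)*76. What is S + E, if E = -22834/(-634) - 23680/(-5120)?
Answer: -9340999/2536 ≈ -3683.4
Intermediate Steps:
S = -3724 (S = -49*76 = -3724)
E = 103065/2536 (E = -22834*(-1/634) - 23680*(-1/5120) = 11417/317 + 37/8 = 103065/2536 ≈ 40.641)
S + E = -3724 + 103065/2536 = -9340999/2536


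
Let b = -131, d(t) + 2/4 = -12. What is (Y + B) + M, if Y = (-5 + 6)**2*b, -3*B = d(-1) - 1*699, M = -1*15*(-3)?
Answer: 907/6 ≈ 151.17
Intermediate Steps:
d(t) = -25/2 (d(t) = -1/2 - 12 = -25/2)
M = 45 (M = -15*(-3) = 45)
B = 1423/6 (B = -(-25/2 - 1*699)/3 = -(-25/2 - 699)/3 = -1/3*(-1423/2) = 1423/6 ≈ 237.17)
Y = -131 (Y = (-5 + 6)**2*(-131) = 1**2*(-131) = 1*(-131) = -131)
(Y + B) + M = (-131 + 1423/6) + 45 = 637/6 + 45 = 907/6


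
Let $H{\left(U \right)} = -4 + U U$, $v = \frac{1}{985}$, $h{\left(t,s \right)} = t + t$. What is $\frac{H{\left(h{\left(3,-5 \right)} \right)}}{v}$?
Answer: $31520$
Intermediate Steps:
$h{\left(t,s \right)} = 2 t$
$v = \frac{1}{985} \approx 0.0010152$
$H{\left(U \right)} = -4 + U^{2}$
$\frac{H{\left(h{\left(3,-5 \right)} \right)}}{v} = \left(-4 + \left(2 \cdot 3\right)^{2}\right) \frac{1}{\frac{1}{985}} = \left(-4 + 6^{2}\right) 985 = \left(-4 + 36\right) 985 = 32 \cdot 985 = 31520$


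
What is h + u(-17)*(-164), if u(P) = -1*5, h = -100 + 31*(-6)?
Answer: 534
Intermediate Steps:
h = -286 (h = -100 - 186 = -286)
u(P) = -5
h + u(-17)*(-164) = -286 - 5*(-164) = -286 + 820 = 534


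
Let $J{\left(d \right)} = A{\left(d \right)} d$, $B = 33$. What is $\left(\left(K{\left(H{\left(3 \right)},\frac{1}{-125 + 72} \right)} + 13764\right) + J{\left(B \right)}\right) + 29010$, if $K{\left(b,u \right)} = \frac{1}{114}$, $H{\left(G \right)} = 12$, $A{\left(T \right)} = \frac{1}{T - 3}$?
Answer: $\frac{12190906}{285} \approx 42775.0$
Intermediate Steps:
$A{\left(T \right)} = \frac{1}{-3 + T}$
$K{\left(b,u \right)} = \frac{1}{114}$
$J{\left(d \right)} = \frac{d}{-3 + d}$
$\left(\left(K{\left(H{\left(3 \right)},\frac{1}{-125 + 72} \right)} + 13764\right) + J{\left(B \right)}\right) + 29010 = \left(\left(\frac{1}{114} + 13764\right) + \frac{33}{-3 + 33}\right) + 29010 = \left(\frac{1569097}{114} + \frac{33}{30}\right) + 29010 = \left(\frac{1569097}{114} + 33 \cdot \frac{1}{30}\right) + 29010 = \left(\frac{1569097}{114} + \frac{11}{10}\right) + 29010 = \frac{3923056}{285} + 29010 = \frac{12190906}{285}$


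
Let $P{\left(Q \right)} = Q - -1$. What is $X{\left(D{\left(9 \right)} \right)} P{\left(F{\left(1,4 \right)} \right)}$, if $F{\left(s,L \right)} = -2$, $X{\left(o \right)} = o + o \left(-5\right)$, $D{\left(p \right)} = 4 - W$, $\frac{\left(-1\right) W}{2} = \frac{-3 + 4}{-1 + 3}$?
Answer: $20$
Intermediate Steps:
$W = -1$ ($W = - 2 \frac{-3 + 4}{-1 + 3} = - 2 \cdot 1 \cdot \frac{1}{2} = \left(-2\right) \frac{1}{2} = -1$)
$D{\left(p \right)} = 5$ ($D{\left(p \right)} = 4 - -1 = 4 + 1 = 5$)
$X{\left(o \right)} = - 4 o$ ($X{\left(o \right)} = o - 5 o = - 4 o$)
$P{\left(Q \right)} = 1 + Q$ ($P{\left(Q \right)} = Q + 1 = 1 + Q$)
$X{\left(D{\left(9 \right)} \right)} P{\left(F{\left(1,4 \right)} \right)} = \left(-4\right) 5 \left(1 - 2\right) = \left(-20\right) \left(-1\right) = 20$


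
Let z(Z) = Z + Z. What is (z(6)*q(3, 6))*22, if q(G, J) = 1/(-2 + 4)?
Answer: 132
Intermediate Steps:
q(G, J) = 1/2
z(Z) = 2*Z
(z(6)*q(3, 6))*22 = ((2*6)*(1/2))*22 = (12*(1/2))*22 = 6*22 = 132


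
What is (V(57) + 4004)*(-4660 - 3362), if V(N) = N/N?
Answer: -32128110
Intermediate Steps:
V(N) = 1
(V(57) + 4004)*(-4660 - 3362) = (1 + 4004)*(-4660 - 3362) = 4005*(-8022) = -32128110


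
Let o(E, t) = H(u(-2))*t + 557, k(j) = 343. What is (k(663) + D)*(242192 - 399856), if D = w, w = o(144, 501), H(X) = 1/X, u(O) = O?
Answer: -102402768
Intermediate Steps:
o(E, t) = 557 - t/2 (o(E, t) = t/(-2) + 557 = -t/2 + 557 = 557 - t/2)
w = 613/2 (w = 557 - 1/2*501 = 557 - 501/2 = 613/2 ≈ 306.50)
D = 613/2 ≈ 306.50
(k(663) + D)*(242192 - 399856) = (343 + 613/2)*(242192 - 399856) = (1299/2)*(-157664) = -102402768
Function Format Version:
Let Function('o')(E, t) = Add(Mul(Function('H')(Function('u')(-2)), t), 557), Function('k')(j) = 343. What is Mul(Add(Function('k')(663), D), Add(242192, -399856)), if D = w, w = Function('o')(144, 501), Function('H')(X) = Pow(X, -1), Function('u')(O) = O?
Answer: -102402768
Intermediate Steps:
Function('o')(E, t) = Add(557, Mul(Rational(-1, 2), t)) (Function('o')(E, t) = Add(Mul(Pow(-2, -1), t), 557) = Add(Mul(Rational(-1, 2), t), 557) = Add(557, Mul(Rational(-1, 2), t)))
w = Rational(613, 2) (w = Add(557, Mul(Rational(-1, 2), 501)) = Add(557, Rational(-501, 2)) = Rational(613, 2) ≈ 306.50)
D = Rational(613, 2) ≈ 306.50
Mul(Add(Function('k')(663), D), Add(242192, -399856)) = Mul(Add(343, Rational(613, 2)), Add(242192, -399856)) = Mul(Rational(1299, 2), -157664) = -102402768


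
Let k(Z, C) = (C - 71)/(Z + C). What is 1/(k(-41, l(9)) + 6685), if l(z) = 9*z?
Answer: 4/26741 ≈ 0.00014958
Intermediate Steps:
k(Z, C) = (-71 + C)/(C + Z)
1/(k(-41, l(9)) + 6685) = 1/((-71 + 9*9)/(9*9 - 41) + 6685) = 1/((-71 + 81)/(81 - 41) + 6685) = 1/(10/40 + 6685) = 1/((1/40)*10 + 6685) = 1/(¼ + 6685) = 1/(26741/4) = 4/26741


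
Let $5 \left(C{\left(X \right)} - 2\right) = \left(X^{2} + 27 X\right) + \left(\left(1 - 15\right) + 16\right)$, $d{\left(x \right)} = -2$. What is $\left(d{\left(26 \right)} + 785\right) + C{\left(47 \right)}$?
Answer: $1481$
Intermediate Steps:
$C{\left(X \right)} = \frac{12}{5} + \frac{X^{2}}{5} + \frac{27 X}{5}$ ($C{\left(X \right)} = 2 + \frac{\left(X^{2} + 27 X\right) + \left(\left(1 - 15\right) + 16\right)}{5} = 2 + \frac{\left(X^{2} + 27 X\right) + \left(-14 + 16\right)}{5} = 2 + \frac{\left(X^{2} + 27 X\right) + 2}{5} = 2 + \frac{2 + X^{2} + 27 X}{5} = 2 + \left(\frac{2}{5} + \frac{X^{2}}{5} + \frac{27 X}{5}\right) = \frac{12}{5} + \frac{X^{2}}{5} + \frac{27 X}{5}$)
$\left(d{\left(26 \right)} + 785\right) + C{\left(47 \right)} = \left(-2 + 785\right) + \left(\frac{12}{5} + \frac{47^{2}}{5} + \frac{27}{5} \cdot 47\right) = 783 + \left(\frac{12}{5} + \frac{1}{5} \cdot 2209 + \frac{1269}{5}\right) = 783 + \left(\frac{12}{5} + \frac{2209}{5} + \frac{1269}{5}\right) = 783 + 698 = 1481$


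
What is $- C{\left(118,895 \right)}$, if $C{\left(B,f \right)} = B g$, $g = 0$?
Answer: $0$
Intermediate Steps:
$C{\left(B,f \right)} = 0$ ($C{\left(B,f \right)} = B 0 = 0$)
$- C{\left(118,895 \right)} = \left(-1\right) 0 = 0$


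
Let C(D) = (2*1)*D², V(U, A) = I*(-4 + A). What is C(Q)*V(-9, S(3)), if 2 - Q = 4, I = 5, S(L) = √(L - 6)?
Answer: -160 + 40*I*√3 ≈ -160.0 + 69.282*I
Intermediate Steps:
S(L) = √(-6 + L)
Q = -2 (Q = 2 - 1*4 = 2 - 4 = -2)
V(U, A) = -20 + 5*A (V(U, A) = 5*(-4 + A) = -20 + 5*A)
C(D) = 2*D²
C(Q)*V(-9, S(3)) = (2*(-2)²)*(-20 + 5*√(-6 + 3)) = (2*4)*(-20 + 5*√(-3)) = 8*(-20 + 5*(I*√3)) = 8*(-20 + 5*I*√3) = -160 + 40*I*√3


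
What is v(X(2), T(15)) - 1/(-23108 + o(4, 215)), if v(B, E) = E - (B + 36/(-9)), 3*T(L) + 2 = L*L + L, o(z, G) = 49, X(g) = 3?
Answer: 5557222/69177 ≈ 80.333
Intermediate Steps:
T(L) = -⅔ + L/3 + L²/3 (T(L) = -⅔ + (L*L + L)/3 = -⅔ + (L² + L)/3 = -⅔ + (L + L²)/3 = -⅔ + (L/3 + L²/3) = -⅔ + L/3 + L²/3)
v(B, E) = 4 + E - B (v(B, E) = E - (B + 36*(-⅑)) = E - (B - 4) = E - (-4 + B) = E + (4 - B) = 4 + E - B)
v(X(2), T(15)) - 1/(-23108 + o(4, 215)) = (4 + (-⅔ + (⅓)*15 + (⅓)*15²) - 1*3) - 1/(-23108 + 49) = (4 + (-⅔ + 5 + (⅓)*225) - 3) - 1/(-23059) = (4 + (-⅔ + 5 + 75) - 3) - 1*(-1/23059) = (4 + 238/3 - 3) + 1/23059 = 241/3 + 1/23059 = 5557222/69177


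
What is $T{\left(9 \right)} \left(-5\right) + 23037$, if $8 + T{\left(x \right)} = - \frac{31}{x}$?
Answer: $\frac{207848}{9} \approx 23094.0$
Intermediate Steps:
$T{\left(x \right)} = -8 - \frac{31}{x}$
$T{\left(9 \right)} \left(-5\right) + 23037 = \left(-8 - \frac{31}{9}\right) \left(-5\right) + 23037 = \left(- \frac{103}{9}\right) \left(-5\right) + 23037 = \frac{515}{9} + 23037 = \frac{207848}{9}$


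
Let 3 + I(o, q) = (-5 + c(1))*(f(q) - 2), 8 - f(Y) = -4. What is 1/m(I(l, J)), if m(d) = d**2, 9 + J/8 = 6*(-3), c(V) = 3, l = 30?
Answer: 1/529 ≈ 0.0018904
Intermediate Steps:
f(Y) = 12 (f(Y) = 8 - 1*(-4) = 8 + 4 = 12)
J = -216 (J = -72 + 8*(6*(-3)) = -72 + 8*(-18) = -72 - 144 = -216)
I(o, q) = -23 (I(o, q) = -3 + (-5 + 3)*(12 - 2) = -3 - 2*10 = -3 - 20 = -23)
1/m(I(l, J)) = 1/((-23)**2) = 1/529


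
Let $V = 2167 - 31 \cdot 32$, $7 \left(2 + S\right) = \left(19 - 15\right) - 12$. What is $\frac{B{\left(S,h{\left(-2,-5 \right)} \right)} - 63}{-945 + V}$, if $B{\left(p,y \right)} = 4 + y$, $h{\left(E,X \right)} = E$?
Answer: $- \frac{61}{230} \approx -0.26522$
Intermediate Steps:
$S = - \frac{22}{7}$ ($S = -2 + \frac{\left(19 - 15\right) - 12}{7} = -2 + \frac{4 - 12}{7} = -2 + \frac{1}{7} \left(-8\right) = -2 - \frac{8}{7} = - \frac{22}{7} \approx -3.1429$)
$V = 1175$ ($V = 2167 - 992 = 1175$)
$\frac{B{\left(S,h{\left(-2,-5 \right)} \right)} - 63}{-945 + V} = \frac{\left(4 - 2\right) - 63}{-945 + 1175} = \frac{2 - 63}{230} = \left(-61\right) \frac{1}{230} = - \frac{61}{230}$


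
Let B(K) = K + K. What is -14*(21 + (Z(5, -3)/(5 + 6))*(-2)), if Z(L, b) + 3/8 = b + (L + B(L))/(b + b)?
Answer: -6797/22 ≈ -308.95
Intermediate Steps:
B(K) = 2*K
Z(L, b) = -3/8 + b + 3*L/(2*b) (Z(L, b) = -3/8 + (b + (L + 2*L)/(b + b)) = -3/8 + (b + (3*L)/((2*b))) = -3/8 + (b + (3*L)*(1/(2*b))) = -3/8 + (b + 3*L/(2*b)) = -3/8 + b + 3*L/(2*b))
-14*(21 + (Z(5, -3)/(5 + 6))*(-2)) = -14*(21 + ((-3/8 - 3 + (3/2)*5/(-3))/(5 + 6))*(-2)) = -14*(21 + ((-3/8 - 3 + (3/2)*5*(-1/3))/11)*(-2)) = -14*(21 + ((-3/8 - 3 - 5/2)*(1/11))*(-2)) = -14*(21 - 47/8*1/11*(-2)) = -14*(21 - 47/88*(-2)) = -14*(21 + 47/44) = -14*971/44 = -6797/22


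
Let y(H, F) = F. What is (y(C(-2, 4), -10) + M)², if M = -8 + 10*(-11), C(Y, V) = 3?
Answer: 16384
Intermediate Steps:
M = -118 (M = -8 - 110 = -118)
(y(C(-2, 4), -10) + M)² = (-10 - 118)² = (-128)² = 16384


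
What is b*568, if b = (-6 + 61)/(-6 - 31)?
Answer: -31240/37 ≈ -844.32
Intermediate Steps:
b = -55/37 (b = 55/(-37) = 55*(-1/37) = -55/37 ≈ -1.4865)
b*568 = -55/37*568 = -31240/37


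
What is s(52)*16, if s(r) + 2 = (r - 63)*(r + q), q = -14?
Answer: -6720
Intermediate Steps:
s(r) = -2 + (-63 + r)*(-14 + r) (s(r) = -2 + (r - 63)*(r - 14) = -2 + (-63 + r)*(-14 + r))
s(52)*16 = (880 + 52**2 - 77*52)*16 = (880 + 2704 - 4004)*16 = -420*16 = -6720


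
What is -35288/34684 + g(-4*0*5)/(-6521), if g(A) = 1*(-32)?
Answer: -57250790/56543591 ≈ -1.0125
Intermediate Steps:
g(A) = -32
-35288/34684 + g(-4*0*5)/(-6521) = -35288/34684 - 32/(-6521) = -35288*1/34684 - 32*(-1/6521) = -8822/8671 + 32/6521 = -57250790/56543591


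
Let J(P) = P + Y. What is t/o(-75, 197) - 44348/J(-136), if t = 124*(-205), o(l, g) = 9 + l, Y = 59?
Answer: 222014/231 ≈ 961.10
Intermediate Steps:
J(P) = 59 + P (J(P) = P + 59 = 59 + P)
t = -25420
t/o(-75, 197) - 44348/J(-136) = -25420/(9 - 75) - 44348/(59 - 136) = -25420/(-66) - 44348/(-77) = -25420*(-1/66) - 44348*(-1/77) = 12710/33 + 44348/77 = 222014/231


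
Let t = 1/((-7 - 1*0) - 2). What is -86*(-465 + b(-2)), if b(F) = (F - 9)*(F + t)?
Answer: 341936/9 ≈ 37993.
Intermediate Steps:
t = -⅑ (t = 1/((-7 + 0) - 2) = 1/(-7 - 2) = 1/(-9) = -⅑ ≈ -0.11111)
b(F) = (-9 + F)*(-⅑ + F) (b(F) = (F - 9)*(F - ⅑) = (-9 + F)*(-⅑ + F))
-86*(-465 + b(-2)) = -86*(-465 + (1 + (-2)² - 82/9*(-2))) = -86*(-465 + (1 + 4 + 164/9)) = -86*(-465 + 209/9) = -86*(-3976/9) = 341936/9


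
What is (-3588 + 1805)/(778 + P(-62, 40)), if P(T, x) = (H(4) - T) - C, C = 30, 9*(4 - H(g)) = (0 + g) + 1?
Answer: -16047/7321 ≈ -2.1919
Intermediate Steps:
H(g) = 35/9 - g/9 (H(g) = 4 - ((0 + g) + 1)/9 = 4 - (g + 1)/9 = 4 - (1 + g)/9 = 4 + (-1/9 - g/9) = 35/9 - g/9)
P(T, x) = -239/9 - T (P(T, x) = ((35/9 - 1/9*4) - T) - 1*30 = ((35/9 - 4/9) - T) - 30 = (31/9 - T) - 30 = -239/9 - T)
(-3588 + 1805)/(778 + P(-62, 40)) = (-3588 + 1805)/(778 + (-239/9 - 1*(-62))) = -1783/(778 + (-239/9 + 62)) = -1783/(778 + 319/9) = -1783/7321/9 = -1783*9/7321 = -16047/7321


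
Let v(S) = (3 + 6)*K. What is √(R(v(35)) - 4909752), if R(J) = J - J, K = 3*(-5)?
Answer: 6*I*√136382 ≈ 2215.8*I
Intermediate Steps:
K = -15
v(S) = -135 (v(S) = (3 + 6)*(-15) = 9*(-15) = -135)
R(J) = 0
√(R(v(35)) - 4909752) = √(0 - 4909752) = √(-4909752) = 6*I*√136382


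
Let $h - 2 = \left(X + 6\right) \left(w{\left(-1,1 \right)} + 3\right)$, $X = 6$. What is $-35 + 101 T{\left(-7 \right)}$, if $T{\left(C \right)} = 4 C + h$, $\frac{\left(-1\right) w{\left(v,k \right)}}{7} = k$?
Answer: $-7509$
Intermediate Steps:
$w{\left(v,k \right)} = - 7 k$
$h = -46$ ($h = 2 + \left(6 + 6\right) \left(\left(-7\right) 1 + 3\right) = 2 + 12 \left(-7 + 3\right) = 2 + 12 \left(-4\right) = 2 - 48 = -46$)
$T{\left(C \right)} = -46 + 4 C$ ($T{\left(C \right)} = 4 C - 46 = -46 + 4 C$)
$-35 + 101 T{\left(-7 \right)} = -35 + 101 \left(-46 + 4 \left(-7\right)\right) = -35 + 101 \left(-46 - 28\right) = -35 + 101 \left(-74\right) = -35 - 7474 = -7509$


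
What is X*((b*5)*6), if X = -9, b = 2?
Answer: -540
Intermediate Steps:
X*((b*5)*6) = -9*2*5*6 = -90*6 = -9*60 = -540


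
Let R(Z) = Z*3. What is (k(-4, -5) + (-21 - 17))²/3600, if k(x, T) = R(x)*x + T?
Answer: 1/144 ≈ 0.0069444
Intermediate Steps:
R(Z) = 3*Z
k(x, T) = T + 3*x² (k(x, T) = (3*x)*x + T = 3*x² + T = T + 3*x²)
(k(-4, -5) + (-21 - 17))²/3600 = ((-5 + 3*(-4)²) + (-21 - 17))²/3600 = ((-5 + 3*16) - 38)²*(1/3600) = ((-5 + 48) - 38)²*(1/3600) = (43 - 38)²*(1/3600) = 5²*(1/3600) = 25*(1/3600) = 1/144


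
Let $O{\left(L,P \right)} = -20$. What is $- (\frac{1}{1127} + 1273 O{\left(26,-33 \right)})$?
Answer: $\frac{28693419}{1127} \approx 25460.0$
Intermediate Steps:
$- (\frac{1}{1127} + 1273 O{\left(26,-33 \right)}) = - (\frac{1}{1127} + 1273 \left(-20\right)) = - (\frac{1}{1127} - 25460) = \left(-1\right) \left(- \frac{28693419}{1127}\right) = \frac{28693419}{1127}$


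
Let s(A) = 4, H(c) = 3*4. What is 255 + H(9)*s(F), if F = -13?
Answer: 303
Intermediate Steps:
H(c) = 12
255 + H(9)*s(F) = 255 + 12*4 = 255 + 48 = 303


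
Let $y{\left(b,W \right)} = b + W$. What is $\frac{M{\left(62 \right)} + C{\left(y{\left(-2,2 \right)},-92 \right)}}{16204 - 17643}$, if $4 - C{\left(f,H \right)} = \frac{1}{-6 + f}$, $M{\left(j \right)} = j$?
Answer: $- \frac{397}{8634} \approx -0.045981$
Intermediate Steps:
$y{\left(b,W \right)} = W + b$
$C{\left(f,H \right)} = 4 - \frac{1}{-6 + f}$
$\frac{M{\left(62 \right)} + C{\left(y{\left(-2,2 \right)},-92 \right)}}{16204 - 17643} = \frac{62 + \frac{-25 + 4 \left(2 - 2\right)}{-6 + \left(2 - 2\right)}}{16204 - 17643} = \frac{62 + \frac{-25 + 4 \cdot 0}{-6 + 0}}{-1439} = \left(62 + \frac{-25 + 0}{-6}\right) \left(- \frac{1}{1439}\right) = \left(62 - - \frac{25}{6}\right) \left(- \frac{1}{1439}\right) = \left(62 + \frac{25}{6}\right) \left(- \frac{1}{1439}\right) = \frac{397}{6} \left(- \frac{1}{1439}\right) = - \frac{397}{8634}$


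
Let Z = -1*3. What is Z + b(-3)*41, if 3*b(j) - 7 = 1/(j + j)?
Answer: 1627/18 ≈ 90.389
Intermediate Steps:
b(j) = 7/3 + 1/(6*j) (b(j) = 7/3 + 1/(3*(j + j)) = 7/3 + 1/(3*((2*j))) = 7/3 + (1/(2*j))/3 = 7/3 + 1/(6*j))
Z = -3
Z + b(-3)*41 = -3 + ((⅙)*(1 + 14*(-3))/(-3))*41 = -3 + ((⅙)*(-⅓)*(1 - 42))*41 = -3 + ((⅙)*(-⅓)*(-41))*41 = -3 + (41/18)*41 = -3 + 1681/18 = 1627/18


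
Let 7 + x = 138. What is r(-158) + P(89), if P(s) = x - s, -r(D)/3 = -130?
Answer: 432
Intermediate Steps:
x = 131 (x = -7 + 138 = 131)
r(D) = 390 (r(D) = -3*(-130) = 390)
P(s) = 131 - s
r(-158) + P(89) = 390 + (131 - 1*89) = 390 + (131 - 89) = 390 + 42 = 432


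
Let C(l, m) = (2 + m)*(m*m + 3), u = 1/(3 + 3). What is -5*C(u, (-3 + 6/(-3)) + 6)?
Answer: -60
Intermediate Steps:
u = ⅙ (u = 1/6 = ⅙ ≈ 0.16667)
C(l, m) = (2 + m)*(3 + m²) (C(l, m) = (2 + m)*(m² + 3) = (2 + m)*(3 + m²))
-5*C(u, (-3 + 6/(-3)) + 6) = -5*(6 + ((-3 + 6/(-3)) + 6)³ + 2*((-3 + 6/(-3)) + 6)² + 3*((-3 + 6/(-3)) + 6)) = -5*(6 + ((-3 + 6*(-⅓)) + 6)³ + 2*((-3 + 6*(-⅓)) + 6)² + 3*((-3 + 6*(-⅓)) + 6)) = -5*(6 + ((-3 - 2) + 6)³ + 2*((-3 - 2) + 6)² + 3*((-3 - 2) + 6)) = -5*(6 + (-5 + 6)³ + 2*(-5 + 6)² + 3*(-5 + 6)) = -5*(6 + 1³ + 2*1² + 3*1) = -5*(6 + 1 + 2*1 + 3) = -5*(6 + 1 + 2 + 3) = -5*12 = -60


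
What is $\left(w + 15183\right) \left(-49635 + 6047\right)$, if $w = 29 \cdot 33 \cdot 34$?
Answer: $-2080062948$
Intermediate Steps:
$w = 32538$ ($w = 957 \cdot 34 = 32538$)
$\left(w + 15183\right) \left(-49635 + 6047\right) = \left(32538 + 15183\right) \left(-49635 + 6047\right) = 47721 \left(-43588\right) = -2080062948$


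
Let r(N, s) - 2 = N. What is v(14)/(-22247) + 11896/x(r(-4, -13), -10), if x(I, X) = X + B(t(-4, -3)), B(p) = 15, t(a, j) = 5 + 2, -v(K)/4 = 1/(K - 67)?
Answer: 14026466516/5895455 ≈ 2379.2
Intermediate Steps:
r(N, s) = 2 + N
v(K) = -4/(-67 + K) (v(K) = -4/(K - 67) = -4/(-67 + K))
t(a, j) = 7
x(I, X) = 15 + X (x(I, X) = X + 15 = 15 + X)
v(14)/(-22247) + 11896/x(r(-4, -13), -10) = -4/(-67 + 14)/(-22247) + 11896/(15 - 10) = -4/(-53)*(-1/22247) + 11896/5 = -4*(-1/53)*(-1/22247) + 11896*(1/5) = (4/53)*(-1/22247) + 11896/5 = -4/1179091 + 11896/5 = 14026466516/5895455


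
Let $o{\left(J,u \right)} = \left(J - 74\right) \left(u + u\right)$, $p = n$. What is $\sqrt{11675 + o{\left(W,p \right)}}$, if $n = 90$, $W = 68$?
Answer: $\sqrt{10595} \approx 102.93$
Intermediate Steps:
$p = 90$
$o{\left(J,u \right)} = 2 u \left(-74 + J\right)$ ($o{\left(J,u \right)} = \left(-74 + J\right) 2 u = 2 u \left(-74 + J\right)$)
$\sqrt{11675 + o{\left(W,p \right)}} = \sqrt{11675 + 2 \cdot 90 \left(-74 + 68\right)} = \sqrt{11675 + 2 \cdot 90 \left(-6\right)} = \sqrt{11675 - 1080} = \sqrt{10595}$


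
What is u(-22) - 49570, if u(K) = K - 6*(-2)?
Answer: -49580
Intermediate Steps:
u(K) = 12 + K (u(K) = K + 12 = 12 + K)
u(-22) - 49570 = (12 - 22) - 49570 = -10 - 49570 = -49580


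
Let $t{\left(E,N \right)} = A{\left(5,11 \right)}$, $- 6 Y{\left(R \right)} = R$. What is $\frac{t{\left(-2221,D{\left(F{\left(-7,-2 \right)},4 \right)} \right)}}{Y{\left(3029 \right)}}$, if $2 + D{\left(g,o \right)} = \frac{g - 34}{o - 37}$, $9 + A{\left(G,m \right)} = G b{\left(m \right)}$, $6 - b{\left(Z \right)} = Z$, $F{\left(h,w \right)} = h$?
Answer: $\frac{204}{3029} \approx 0.067349$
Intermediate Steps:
$b{\left(Z \right)} = 6 - Z$
$A{\left(G,m \right)} = -9 + G \left(6 - m\right)$
$D{\left(g,o \right)} = -2 + \frac{-34 + g}{-37 + o}$ ($D{\left(g,o \right)} = -2 + \frac{g - 34}{o - 37} = -2 + \frac{-34 + g}{-37 + o}$)
$Y{\left(R \right)} = - \frac{R}{6}$
$t{\left(E,N \right)} = -34$ ($t{\left(E,N \right)} = -9 - 5 \left(-6 + 11\right) = -9 - 5 \cdot 5 = -9 - 25 = -34$)
$\frac{t{\left(-2221,D{\left(F{\left(-7,-2 \right)},4 \right)} \right)}}{Y{\left(3029 \right)}} = - \frac{34}{\left(- \frac{1}{6}\right) 3029} = - \frac{34}{- \frac{3029}{6}} = \left(-34\right) \left(- \frac{6}{3029}\right) = \frac{204}{3029}$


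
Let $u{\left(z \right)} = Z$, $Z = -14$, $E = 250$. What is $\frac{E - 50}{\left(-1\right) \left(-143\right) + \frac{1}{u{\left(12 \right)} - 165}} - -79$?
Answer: $\frac{514471}{6399} \approx 80.399$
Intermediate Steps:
$u{\left(z \right)} = -14$
$\frac{E - 50}{\left(-1\right) \left(-143\right) + \frac{1}{u{\left(12 \right)} - 165}} - -79 = \frac{250 - 50}{\left(-1\right) \left(-143\right) + \frac{1}{-14 - 165}} - -79 = \frac{200}{143 + \frac{1}{-179}} + 79 = \frac{200}{143 - \frac{1}{179}} + 79 = \frac{200}{\frac{25596}{179}} + 79 = 200 \cdot \frac{179}{25596} + 79 = \frac{8950}{6399} + 79 = \frac{514471}{6399}$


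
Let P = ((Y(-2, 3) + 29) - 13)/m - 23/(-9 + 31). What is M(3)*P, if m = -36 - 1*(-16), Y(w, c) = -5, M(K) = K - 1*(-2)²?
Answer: 351/220 ≈ 1.5955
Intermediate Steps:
M(K) = -4 + K (M(K) = K - 1*4 = K - 4 = -4 + K)
m = -20 (m = -36 + 16 = -20)
P = -351/220 (P = ((-5 + 29) - 13)/(-20) - 23/(-9 + 31) = (24 - 13)*(-1/20) - 23/22 = 11*(-1/20) - 23*1/22 = -11/20 - 23/22 = -351/220 ≈ -1.5955)
M(3)*P = (-4 + 3)*(-351/220) = -1*(-351/220) = 351/220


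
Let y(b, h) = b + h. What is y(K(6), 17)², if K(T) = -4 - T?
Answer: 49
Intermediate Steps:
y(K(6), 17)² = ((-4 - 1*6) + 17)² = ((-4 - 6) + 17)² = (-10 + 17)² = 7² = 49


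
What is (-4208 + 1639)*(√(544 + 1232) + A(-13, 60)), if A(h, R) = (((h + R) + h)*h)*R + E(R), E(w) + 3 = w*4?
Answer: 67521027 - 10276*√111 ≈ 6.7413e+7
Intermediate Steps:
E(w) = -3 + 4*w (E(w) = -3 + w*4 = -3 + 4*w)
A(h, R) = -3 + 4*R + R*h*(R + 2*h) (A(h, R) = (((h + R) + h)*h)*R + (-3 + 4*R) = (((R + h) + h)*h)*R + (-3 + 4*R) = ((R + 2*h)*h)*R + (-3 + 4*R) = (h*(R + 2*h))*R + (-3 + 4*R) = R*h*(R + 2*h) + (-3 + 4*R) = -3 + 4*R + R*h*(R + 2*h))
(-4208 + 1639)*(√(544 + 1232) + A(-13, 60)) = (-4208 + 1639)*(√(544 + 1232) + (-3 + 4*60 - 13*60² + 2*60*(-13)²)) = -2569*(√1776 + (-3 + 240 - 13*3600 + 2*60*169)) = -2569*(4*√111 + (-3 + 240 - 46800 + 20280)) = -2569*(4*√111 - 26283) = -2569*(-26283 + 4*√111) = 67521027 - 10276*√111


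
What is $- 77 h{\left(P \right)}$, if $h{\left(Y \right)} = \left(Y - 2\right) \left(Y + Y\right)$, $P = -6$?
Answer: $-7392$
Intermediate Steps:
$h{\left(Y \right)} = 2 Y \left(-2 + Y\right)$ ($h{\left(Y \right)} = \left(-2 + Y\right) 2 Y = 2 Y \left(-2 + Y\right)$)
$- 77 h{\left(P \right)} = - 77 \cdot 2 \left(-6\right) \left(-2 - 6\right) = - 77 \cdot 2 \left(-6\right) \left(-8\right) = \left(-77\right) 96 = -7392$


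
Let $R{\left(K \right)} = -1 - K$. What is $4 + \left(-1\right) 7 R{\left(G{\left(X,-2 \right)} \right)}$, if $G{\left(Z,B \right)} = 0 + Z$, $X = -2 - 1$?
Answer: $-10$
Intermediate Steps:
$X = -3$ ($X = -2 - 1 = -3$)
$G{\left(Z,B \right)} = Z$
$4 + \left(-1\right) 7 R{\left(G{\left(X,-2 \right)} \right)} = 4 + \left(-1\right) 7 \left(-1 - -3\right) = 4 - 7 \left(-1 + 3\right) = 4 - 14 = -10$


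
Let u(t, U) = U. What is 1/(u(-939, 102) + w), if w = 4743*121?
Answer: 1/574005 ≈ 1.7421e-6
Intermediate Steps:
w = 573903
1/(u(-939, 102) + w) = 1/(102 + 573903) = 1/574005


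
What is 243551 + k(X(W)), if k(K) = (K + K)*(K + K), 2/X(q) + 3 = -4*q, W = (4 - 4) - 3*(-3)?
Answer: 370441087/1521 ≈ 2.4355e+5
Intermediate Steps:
W = 9 (W = 0 + 9 = 9)
X(q) = 2/(-3 - 4*q)
k(K) = 4*K² (k(K) = (2*K)*(2*K) = 4*K²)
243551 + k(X(W)) = 243551 + 4*(-2/(3 + 4*9))² = 243551 + 4*(-2/(3 + 36))² = 243551 + 4*(-2/39)² = 243551 + 4*(4/1521) = 243551 + 16/1521 = 370441087/1521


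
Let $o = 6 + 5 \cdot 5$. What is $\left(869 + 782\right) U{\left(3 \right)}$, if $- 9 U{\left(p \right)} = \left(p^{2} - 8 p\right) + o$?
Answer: $- \frac{26416}{9} \approx -2935.1$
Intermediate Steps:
$o = 31$ ($o = 6 + 25 = 31$)
$U{\left(p \right)} = - \frac{31}{9} - \frac{p^{2}}{9} + \frac{8 p}{9}$ ($U{\left(p \right)} = - \frac{\left(p^{2} - 8 p\right) + 31}{9} = - \frac{31 + p^{2} - 8 p}{9} = - \frac{31}{9} - \frac{p^{2}}{9} + \frac{8 p}{9}$)
$\left(869 + 782\right) U{\left(3 \right)} = \left(869 + 782\right) \left(- \frac{31}{9} - \frac{3^{2}}{9} + \frac{8}{9} \cdot 3\right) = 1651 \left(- \frac{31}{9} - 1 + \frac{8}{3}\right) = 1651 \left(- \frac{16}{9}\right) = - \frac{26416}{9}$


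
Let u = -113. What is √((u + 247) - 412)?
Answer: I*√278 ≈ 16.673*I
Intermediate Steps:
√((u + 247) - 412) = √((-113 + 247) - 412) = √(134 - 412) = √(-278) = I*√278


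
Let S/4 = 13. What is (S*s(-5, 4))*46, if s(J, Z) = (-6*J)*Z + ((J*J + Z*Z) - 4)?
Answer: 375544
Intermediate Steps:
S = 52 (S = 4*13 = 52)
s(J, Z) = -4 + J² + Z² - 6*J*Z (s(J, Z) = -6*J*Z + ((J² + Z²) - 4) = -6*J*Z + (-4 + J² + Z²) = -4 + J² + Z² - 6*J*Z)
(S*s(-5, 4))*46 = (52*(-4 + (-5)² + 4² - 6*(-5)*4))*46 = (52*(-4 + 25 + 16 + 120))*46 = (52*157)*46 = 8164*46 = 375544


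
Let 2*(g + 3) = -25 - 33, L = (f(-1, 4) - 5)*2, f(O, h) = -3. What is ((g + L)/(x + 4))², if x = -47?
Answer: 2304/1849 ≈ 1.2461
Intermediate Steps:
L = -16 (L = (-3 - 5)*2 = -8*2 = -16)
g = -32 (g = -3 + (-25 - 33)/2 = -3 + (½)*(-58) = -3 - 29 = -32)
((g + L)/(x + 4))² = ((-32 - 16)/(-47 + 4))² = (-48/(-43))² = (-48*(-1/43))² = (48/43)² = 2304/1849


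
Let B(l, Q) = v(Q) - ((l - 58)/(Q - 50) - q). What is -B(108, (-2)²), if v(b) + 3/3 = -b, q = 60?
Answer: -1290/23 ≈ -56.087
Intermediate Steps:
v(b) = -1 - b
B(l, Q) = 59 - Q - (-58 + l)/(-50 + Q) (B(l, Q) = (-1 - Q) - ((l - 58)/(Q - 50) - 1*60) = (-1 - Q) - ((-58 + l)/(-50 + Q) - 60) = (-1 - Q) - (-60 + (-58 + l)/(-50 + Q)) = (-1 - Q) + (60 - (-58 + l)/(-50 + Q)) = 59 - Q - (-58 + l)/(-50 + Q))
-B(108, (-2)²) = -(-2892 - 1*108 - ((-2)²)² + 109*(-2)²)/(-50 + (-2)²) = -(-2892 - 108 - 1*4² + 109*4)/(-50 + 4) = -(-2892 - 108 - 1*16 + 436)/(-46) = -(-1)*(-2892 - 108 - 16 + 436)/46 = -(-1)*(-2580)/46 = -1*1290/23 = -1290/23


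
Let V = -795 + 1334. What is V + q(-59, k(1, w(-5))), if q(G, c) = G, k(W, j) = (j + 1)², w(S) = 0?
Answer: 480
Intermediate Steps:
k(W, j) = (1 + j)²
V = 539
V + q(-59, k(1, w(-5))) = 539 - 59 = 480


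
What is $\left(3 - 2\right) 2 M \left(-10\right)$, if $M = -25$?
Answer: $500$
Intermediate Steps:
$\left(3 - 2\right) 2 M \left(-10\right) = \left(3 - 2\right) 2 \left(-25\right) \left(-10\right) = 1 \cdot 2 \left(-25\right) \left(-10\right) = 2 \left(-25\right) \left(-10\right) = \left(-50\right) \left(-10\right) = 500$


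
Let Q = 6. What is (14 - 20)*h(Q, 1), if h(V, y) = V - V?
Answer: 0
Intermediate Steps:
h(V, y) = 0
(14 - 20)*h(Q, 1) = (14 - 20)*0 = -6*0 = 0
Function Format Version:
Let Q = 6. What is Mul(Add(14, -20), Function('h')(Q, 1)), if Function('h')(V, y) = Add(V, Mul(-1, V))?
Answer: 0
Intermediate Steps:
Function('h')(V, y) = 0
Mul(Add(14, -20), Function('h')(Q, 1)) = Mul(Add(14, -20), 0) = Mul(-6, 0) = 0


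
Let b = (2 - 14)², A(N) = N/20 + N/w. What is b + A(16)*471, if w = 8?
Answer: 7314/5 ≈ 1462.8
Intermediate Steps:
A(N) = 7*N/40 (A(N) = N/20 + N/8 = 7*N/40)
b = 144 (b = (-12)² = 144)
b + A(16)*471 = 144 + ((7/40)*16)*471 = 144 + (14/5)*471 = 144 + 6594/5 = 7314/5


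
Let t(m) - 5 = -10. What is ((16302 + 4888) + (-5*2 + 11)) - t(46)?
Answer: 21196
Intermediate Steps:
t(m) = -5 (t(m) = 5 - 10 = -5)
((16302 + 4888) + (-5*2 + 11)) - t(46) = ((16302 + 4888) + (-5*2 + 11)) - 1*(-5) = (21190 + (-10 + 11)) + 5 = (21190 + 1) + 5 = 21191 + 5 = 21196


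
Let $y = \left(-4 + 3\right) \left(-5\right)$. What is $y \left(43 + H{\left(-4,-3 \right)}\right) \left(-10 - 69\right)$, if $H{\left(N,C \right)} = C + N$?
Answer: $-14220$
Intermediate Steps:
$y = 5$ ($y = \left(-1\right) \left(-5\right) = 5$)
$y \left(43 + H{\left(-4,-3 \right)}\right) \left(-10 - 69\right) = 5 \left(43 - 7\right) \left(-10 - 69\right) = 5 \left(43 - 7\right) \left(-79\right) = 5 \cdot 36 \left(-79\right) = 5 \left(-2844\right) = -14220$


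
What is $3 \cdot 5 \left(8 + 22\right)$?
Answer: $450$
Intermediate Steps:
$3 \cdot 5 \left(8 + 22\right) = 15 \cdot 30 = 450$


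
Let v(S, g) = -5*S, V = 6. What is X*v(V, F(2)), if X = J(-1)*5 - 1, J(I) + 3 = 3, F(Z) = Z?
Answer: 30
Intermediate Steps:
J(I) = 0 (J(I) = -3 + 3 = 0)
X = -1 (X = 0*5 - 1 = 0 - 1 = -1)
X*v(V, F(2)) = -(-5)*6 = -1*(-30) = 30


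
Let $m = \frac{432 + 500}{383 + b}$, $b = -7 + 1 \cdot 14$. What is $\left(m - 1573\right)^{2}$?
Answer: $\frac{93800700361}{38025} \approx 2.4668 \cdot 10^{6}$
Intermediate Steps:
$b = 7$ ($b = -7 + 14 = 7$)
$m = \frac{466}{195}$ ($m = \frac{432 + 500}{383 + 7} = \frac{932}{390} = 932 \cdot \frac{1}{390} = \frac{466}{195} \approx 2.3897$)
$\left(m - 1573\right)^{2} = \left(\frac{466}{195} - 1573\right)^{2} = \left(- \frac{306269}{195}\right)^{2} = \frac{93800700361}{38025}$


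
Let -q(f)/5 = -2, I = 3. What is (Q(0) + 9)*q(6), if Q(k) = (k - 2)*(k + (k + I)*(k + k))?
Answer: 90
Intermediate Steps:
q(f) = 10 (q(f) = -5*(-2) = 10)
Q(k) = (-2 + k)*(k + 2*k*(3 + k)) (Q(k) = (k - 2)*(k + (k + 3)*(k + k)) = (-2 + k)*(k + (3 + k)*(2*k)) = (-2 + k)*(k + 2*k*(3 + k)))
(Q(0) + 9)*q(6) = (0*(-14 + 2*0² + 3*0) + 9)*10 = (0*(-14 + 2*0 + 0) + 9)*10 = (0*(-14 + 0 + 0) + 9)*10 = (0*(-14) + 9)*10 = (0 + 9)*10 = 9*10 = 90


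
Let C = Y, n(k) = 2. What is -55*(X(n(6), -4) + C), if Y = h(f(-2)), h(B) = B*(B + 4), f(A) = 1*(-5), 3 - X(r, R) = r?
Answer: -330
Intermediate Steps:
X(r, R) = 3 - r
f(A) = -5
h(B) = B*(4 + B)
Y = 5 (Y = -5*(4 - 5) = -5*(-1) = 5)
C = 5
-55*(X(n(6), -4) + C) = -55*((3 - 1*2) + 5) = -55*((3 - 2) + 5) = -55*(1 + 5) = -55*6 = -330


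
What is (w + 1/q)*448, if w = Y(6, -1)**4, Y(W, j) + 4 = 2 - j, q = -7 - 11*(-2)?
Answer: 7168/15 ≈ 477.87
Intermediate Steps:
q = 15 (q = -7 + 22 = 15)
Y(W, j) = -2 - j (Y(W, j) = -4 + (2 - j) = -2 - j)
w = 1 (w = (-2 - 1*(-1))**4 = (-2 + 1)**4 = (-1)**4 = 1)
(w + 1/q)*448 = (1 + 1/15)*448 = (16/15)*448 = 7168/15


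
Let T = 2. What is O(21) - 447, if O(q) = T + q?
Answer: -424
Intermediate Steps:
O(q) = 2 + q
O(21) - 447 = (2 + 21) - 447 = 23 - 447 = -424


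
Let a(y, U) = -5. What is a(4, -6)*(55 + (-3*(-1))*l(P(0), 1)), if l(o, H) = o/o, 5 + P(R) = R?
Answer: -290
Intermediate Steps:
P(R) = -5 + R
l(o, H) = 1
a(4, -6)*(55 + (-3*(-1))*l(P(0), 1)) = -5*(55 - 3*(-1)*1) = -5*(55 + 3*1) = -5*(55 + 3) = -5*58 = -290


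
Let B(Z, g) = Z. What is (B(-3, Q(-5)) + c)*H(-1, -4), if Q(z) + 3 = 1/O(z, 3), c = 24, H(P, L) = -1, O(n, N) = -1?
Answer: -21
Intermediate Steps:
Q(z) = -4 (Q(z) = -3 + 1/(-1) = -3 - 1 = -4)
(B(-3, Q(-5)) + c)*H(-1, -4) = (-3 + 24)*(-1) = 21*(-1) = -21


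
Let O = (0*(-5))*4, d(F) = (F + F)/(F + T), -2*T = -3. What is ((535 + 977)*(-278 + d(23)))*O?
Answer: 0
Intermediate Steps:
T = 3/2 (T = -1/2*(-3) = 3/2 ≈ 1.5000)
d(F) = 2*F/(3/2 + F) (d(F) = (F + F)/(F + 3/2) = (2*F)/(3/2 + F) = 2*F/(3/2 + F))
O = 0 (O = 0*4 = 0)
((535 + 977)*(-278 + d(23)))*O = ((535 + 977)*(-278 + 4*23/(3 + 2*23)))*0 = (1512*(-278 + 4*23/(3 + 46)))*0 = (1512*(-278 + 4*23/49))*0 = (1512*(-278 + 4*23*(1/49)))*0 = (1512*(-278 + 92/49))*0 = (1512*(-13530/49))*0 = -2922480/7*0 = 0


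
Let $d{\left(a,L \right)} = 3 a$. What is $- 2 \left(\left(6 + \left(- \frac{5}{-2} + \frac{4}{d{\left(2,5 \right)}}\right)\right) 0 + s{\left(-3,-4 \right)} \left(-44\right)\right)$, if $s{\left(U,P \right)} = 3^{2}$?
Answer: $792$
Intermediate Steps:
$s{\left(U,P \right)} = 9$
$- 2 \left(\left(6 + \left(- \frac{5}{-2} + \frac{4}{d{\left(2,5 \right)}}\right)\right) 0 + s{\left(-3,-4 \right)} \left(-44\right)\right) = - 2 \left(\left(6 + \left(- \frac{5}{-2} + \frac{4}{3 \cdot 2}\right)\right) 0 + 9 \left(-44\right)\right) = - 2 \left(\left(6 + \left(\left(-5\right) \left(- \frac{1}{2}\right) + \frac{4}{6}\right)\right) 0 - 396\right) = - 2 \left(\left(6 + \left(\frac{5}{2} + 4 \cdot \frac{1}{6}\right)\right) 0 - 396\right) = - 2 \left(\left(6 + \left(\frac{5}{2} + \frac{2}{3}\right)\right) 0 - 396\right) = - 2 \left(\left(6 + \frac{19}{6}\right) 0 - 396\right) = - 2 \left(\frac{55}{6} \cdot 0 - 396\right) = - 2 \left(0 - 396\right) = \left(-2\right) \left(-396\right) = 792$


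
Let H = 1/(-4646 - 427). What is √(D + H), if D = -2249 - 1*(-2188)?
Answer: I*√1569860142/5073 ≈ 7.8103*I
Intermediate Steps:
D = -61 (D = -2249 + 2188 = -61)
H = -1/5073 (H = 1/(-5073) = -1/5073 ≈ -0.00019712)
√(D + H) = √(-61 - 1/5073) = √(-309454/5073) = I*√1569860142/5073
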